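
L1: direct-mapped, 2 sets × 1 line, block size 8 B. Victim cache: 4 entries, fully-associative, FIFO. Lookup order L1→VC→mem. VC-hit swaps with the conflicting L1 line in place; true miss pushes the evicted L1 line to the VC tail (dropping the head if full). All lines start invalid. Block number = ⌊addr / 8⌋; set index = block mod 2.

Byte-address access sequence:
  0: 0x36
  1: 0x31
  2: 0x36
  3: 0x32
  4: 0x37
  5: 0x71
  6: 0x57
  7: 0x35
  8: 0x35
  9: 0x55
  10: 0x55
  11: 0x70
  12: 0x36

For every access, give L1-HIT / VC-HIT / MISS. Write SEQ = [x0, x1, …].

0: 0x36 (blk 6, set 0) → MISS  vc=[]
1: 0x31 (blk 6, set 0) → L1-HIT  vc=[]
2: 0x36 (blk 6, set 0) → L1-HIT  vc=[]
3: 0x32 (blk 6, set 0) → L1-HIT  vc=[]
4: 0x37 (blk 6, set 0) → L1-HIT  vc=[]
5: 0x71 (blk 14, set 0) → MISS  vc=[6]
6: 0x57 (blk 10, set 0) → MISS  vc=[6, 14]
7: 0x35 (blk 6, set 0) → VC-HIT  vc=[10, 14]
8: 0x35 (blk 6, set 0) → L1-HIT  vc=[10, 14]
9: 0x55 (blk 10, set 0) → VC-HIT  vc=[6, 14]
10: 0x55 (blk 10, set 0) → L1-HIT  vc=[6, 14]
11: 0x70 (blk 14, set 0) → VC-HIT  vc=[6, 10]
12: 0x36 (blk 6, set 0) → VC-HIT  vc=[14, 10]

SEQ = [MISS, L1-HIT, L1-HIT, L1-HIT, L1-HIT, MISS, MISS, VC-HIT, L1-HIT, VC-HIT, L1-HIT, VC-HIT, VC-HIT]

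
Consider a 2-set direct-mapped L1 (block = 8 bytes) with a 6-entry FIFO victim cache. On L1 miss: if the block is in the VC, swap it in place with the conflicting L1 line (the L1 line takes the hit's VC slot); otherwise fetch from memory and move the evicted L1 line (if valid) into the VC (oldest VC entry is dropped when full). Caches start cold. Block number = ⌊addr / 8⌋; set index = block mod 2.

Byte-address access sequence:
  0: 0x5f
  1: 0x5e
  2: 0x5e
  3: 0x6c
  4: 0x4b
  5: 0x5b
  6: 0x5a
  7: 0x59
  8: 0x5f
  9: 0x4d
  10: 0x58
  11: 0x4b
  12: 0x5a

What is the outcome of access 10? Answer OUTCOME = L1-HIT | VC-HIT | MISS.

#0 0x5f→b11/s1 MISS; vc=[]
#1 0x5e→b11/s1 L1-HIT; vc=[]
#2 0x5e→b11/s1 L1-HIT; vc=[]
#3 0x6c→b13/s1 MISS; vc=[11]
#4 0x4b→b9/s1 MISS; vc=[11,13]
#5 0x5b→b11/s1 VC-HIT; vc=[9,13]
#6 0x5a→b11/s1 L1-HIT; vc=[9,13]
#7 0x59→b11/s1 L1-HIT; vc=[9,13]
#8 0x5f→b11/s1 L1-HIT; vc=[9,13]
#9 0x4d→b9/s1 VC-HIT; vc=[11,13]
#10 0x58→b11/s1 VC-HIT; vc=[9,13]
#11 0x4b→b9/s1 VC-HIT; vc=[11,13]
#12 0x5a→b11/s1 VC-HIT; vc=[9,13]

OUTCOME = VC-HIT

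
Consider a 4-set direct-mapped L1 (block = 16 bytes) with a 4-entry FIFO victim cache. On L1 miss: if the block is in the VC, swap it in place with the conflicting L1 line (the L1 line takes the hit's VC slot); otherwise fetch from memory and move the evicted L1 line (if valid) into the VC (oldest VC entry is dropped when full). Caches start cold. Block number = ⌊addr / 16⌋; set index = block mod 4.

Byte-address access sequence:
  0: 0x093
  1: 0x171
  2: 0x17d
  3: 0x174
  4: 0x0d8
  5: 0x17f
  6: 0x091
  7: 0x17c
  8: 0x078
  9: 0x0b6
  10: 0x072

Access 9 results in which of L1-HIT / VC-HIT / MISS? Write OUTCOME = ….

  [0] addr=0x93 blk=9 s=1: MISS | VC []
  [1] addr=0x171 blk=23 s=3: MISS | VC []
  [2] addr=0x17d blk=23 s=3: L1-HIT | VC []
  [3] addr=0x174 blk=23 s=3: L1-HIT | VC []
  [4] addr=0xd8 blk=13 s=1: MISS | VC [9]
  [5] addr=0x17f blk=23 s=3: L1-HIT | VC [9]
  [6] addr=0x91 blk=9 s=1: VC-HIT | VC [13]
  [7] addr=0x17c blk=23 s=3: L1-HIT | VC [13]
  [8] addr=0x78 blk=7 s=3: MISS | VC [13, 23]
  [9] addr=0xb6 blk=11 s=3: MISS | VC [13, 23, 7]
  [10] addr=0x72 blk=7 s=3: VC-HIT | VC [13, 23, 11]

OUTCOME = MISS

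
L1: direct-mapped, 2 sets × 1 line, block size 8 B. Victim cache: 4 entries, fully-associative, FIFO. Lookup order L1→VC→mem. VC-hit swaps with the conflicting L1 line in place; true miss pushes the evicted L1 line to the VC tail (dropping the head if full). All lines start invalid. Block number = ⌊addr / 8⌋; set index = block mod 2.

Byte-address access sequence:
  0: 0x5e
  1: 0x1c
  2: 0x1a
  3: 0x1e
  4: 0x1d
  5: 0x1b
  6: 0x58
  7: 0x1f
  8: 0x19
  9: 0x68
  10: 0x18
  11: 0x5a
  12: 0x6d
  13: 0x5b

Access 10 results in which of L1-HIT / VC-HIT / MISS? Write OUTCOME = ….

#0 0x5e→b11/s1 MISS; vc=[]
#1 0x1c→b3/s1 MISS; vc=[11]
#2 0x1a→b3/s1 L1-HIT; vc=[11]
#3 0x1e→b3/s1 L1-HIT; vc=[11]
#4 0x1d→b3/s1 L1-HIT; vc=[11]
#5 0x1b→b3/s1 L1-HIT; vc=[11]
#6 0x58→b11/s1 VC-HIT; vc=[3]
#7 0x1f→b3/s1 VC-HIT; vc=[11]
#8 0x19→b3/s1 L1-HIT; vc=[11]
#9 0x68→b13/s1 MISS; vc=[11,3]
#10 0x18→b3/s1 VC-HIT; vc=[11,13]
#11 0x5a→b11/s1 VC-HIT; vc=[3,13]
#12 0x6d→b13/s1 VC-HIT; vc=[3,11]
#13 0x5b→b11/s1 VC-HIT; vc=[3,13]

OUTCOME = VC-HIT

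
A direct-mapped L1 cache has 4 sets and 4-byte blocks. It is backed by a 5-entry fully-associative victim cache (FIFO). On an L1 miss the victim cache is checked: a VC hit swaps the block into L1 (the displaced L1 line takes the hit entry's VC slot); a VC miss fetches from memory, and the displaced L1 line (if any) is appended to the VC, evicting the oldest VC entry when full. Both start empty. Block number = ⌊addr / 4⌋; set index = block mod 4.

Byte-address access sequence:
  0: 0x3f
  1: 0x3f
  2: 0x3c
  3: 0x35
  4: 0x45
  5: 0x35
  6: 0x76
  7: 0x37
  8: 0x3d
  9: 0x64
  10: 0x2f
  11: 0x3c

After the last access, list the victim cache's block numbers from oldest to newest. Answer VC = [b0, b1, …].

#0 0x3f→b15/s3 MISS; vc=[]
#1 0x3f→b15/s3 L1-HIT; vc=[]
#2 0x3c→b15/s3 L1-HIT; vc=[]
#3 0x35→b13/s1 MISS; vc=[]
#4 0x45→b17/s1 MISS; vc=[13]
#5 0x35→b13/s1 VC-HIT; vc=[17]
#6 0x76→b29/s1 MISS; vc=[17,13]
#7 0x37→b13/s1 VC-HIT; vc=[17,29]
#8 0x3d→b15/s3 L1-HIT; vc=[17,29]
#9 0x64→b25/s1 MISS; vc=[17,29,13]
#10 0x2f→b11/s3 MISS; vc=[17,29,13,15]
#11 0x3c→b15/s3 VC-HIT; vc=[17,29,13,11]

VC = [17, 29, 13, 11]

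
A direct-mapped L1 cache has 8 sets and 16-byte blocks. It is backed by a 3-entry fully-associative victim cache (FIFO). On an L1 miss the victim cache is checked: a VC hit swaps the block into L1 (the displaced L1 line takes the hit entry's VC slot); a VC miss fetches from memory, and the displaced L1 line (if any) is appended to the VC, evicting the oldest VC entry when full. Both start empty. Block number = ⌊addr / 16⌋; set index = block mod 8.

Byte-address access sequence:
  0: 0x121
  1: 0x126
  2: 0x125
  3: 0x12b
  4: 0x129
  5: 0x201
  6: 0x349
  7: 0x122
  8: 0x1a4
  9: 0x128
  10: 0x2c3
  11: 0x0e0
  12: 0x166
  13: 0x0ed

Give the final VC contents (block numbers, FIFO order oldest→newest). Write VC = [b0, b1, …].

#0 0x121→b18/s2 MISS; vc=[]
#1 0x126→b18/s2 L1-HIT; vc=[]
#2 0x125→b18/s2 L1-HIT; vc=[]
#3 0x12b→b18/s2 L1-HIT; vc=[]
#4 0x129→b18/s2 L1-HIT; vc=[]
#5 0x201→b32/s0 MISS; vc=[]
#6 0x349→b52/s4 MISS; vc=[]
#7 0x122→b18/s2 L1-HIT; vc=[]
#8 0x1a4→b26/s2 MISS; vc=[18]
#9 0x128→b18/s2 VC-HIT; vc=[26]
#10 0x2c3→b44/s4 MISS; vc=[26,52]
#11 0xe0→b14/s6 MISS; vc=[26,52]
#12 0x166→b22/s6 MISS; vc=[26,52,14]
#13 0xed→b14/s6 VC-HIT; vc=[26,52,22]

VC = [26, 52, 22]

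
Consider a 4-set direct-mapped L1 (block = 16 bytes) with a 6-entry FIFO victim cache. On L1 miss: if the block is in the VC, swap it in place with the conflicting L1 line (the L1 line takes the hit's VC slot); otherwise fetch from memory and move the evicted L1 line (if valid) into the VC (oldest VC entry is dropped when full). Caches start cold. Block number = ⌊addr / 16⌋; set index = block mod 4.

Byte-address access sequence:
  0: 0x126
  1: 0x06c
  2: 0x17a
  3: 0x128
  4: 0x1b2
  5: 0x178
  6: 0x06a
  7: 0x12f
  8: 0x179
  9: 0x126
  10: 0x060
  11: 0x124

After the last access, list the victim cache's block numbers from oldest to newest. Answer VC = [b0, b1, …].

VC = [6, 27]

#0 0x126→b18/s2 MISS; vc=[]
#1 0x6c→b6/s2 MISS; vc=[18]
#2 0x17a→b23/s3 MISS; vc=[18]
#3 0x128→b18/s2 VC-HIT; vc=[6]
#4 0x1b2→b27/s3 MISS; vc=[6,23]
#5 0x178→b23/s3 VC-HIT; vc=[6,27]
#6 0x6a→b6/s2 VC-HIT; vc=[18,27]
#7 0x12f→b18/s2 VC-HIT; vc=[6,27]
#8 0x179→b23/s3 L1-HIT; vc=[6,27]
#9 0x126→b18/s2 L1-HIT; vc=[6,27]
#10 0x60→b6/s2 VC-HIT; vc=[18,27]
#11 0x124→b18/s2 VC-HIT; vc=[6,27]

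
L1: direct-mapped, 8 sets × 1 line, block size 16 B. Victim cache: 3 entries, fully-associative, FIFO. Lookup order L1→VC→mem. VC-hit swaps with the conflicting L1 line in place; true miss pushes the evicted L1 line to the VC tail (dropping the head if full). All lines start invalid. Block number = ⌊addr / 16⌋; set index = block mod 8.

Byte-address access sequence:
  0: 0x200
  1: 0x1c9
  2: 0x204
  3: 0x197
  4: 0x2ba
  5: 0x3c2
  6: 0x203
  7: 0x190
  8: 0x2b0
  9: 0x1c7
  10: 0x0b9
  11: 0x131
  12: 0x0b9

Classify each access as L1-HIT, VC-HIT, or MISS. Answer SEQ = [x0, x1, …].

  [0] addr=0x200 blk=32 s=0: MISS | VC []
  [1] addr=0x1c9 blk=28 s=4: MISS | VC []
  [2] addr=0x204 blk=32 s=0: L1-HIT | VC []
  [3] addr=0x197 blk=25 s=1: MISS | VC []
  [4] addr=0x2ba blk=43 s=3: MISS | VC []
  [5] addr=0x3c2 blk=60 s=4: MISS | VC [28]
  [6] addr=0x203 blk=32 s=0: L1-HIT | VC [28]
  [7] addr=0x190 blk=25 s=1: L1-HIT | VC [28]
  [8] addr=0x2b0 blk=43 s=3: L1-HIT | VC [28]
  [9] addr=0x1c7 blk=28 s=4: VC-HIT | VC [60]
  [10] addr=0xb9 blk=11 s=3: MISS | VC [60, 43]
  [11] addr=0x131 blk=19 s=3: MISS | VC [60, 43, 11]
  [12] addr=0xb9 blk=11 s=3: VC-HIT | VC [60, 43, 19]

SEQ = [MISS, MISS, L1-HIT, MISS, MISS, MISS, L1-HIT, L1-HIT, L1-HIT, VC-HIT, MISS, MISS, VC-HIT]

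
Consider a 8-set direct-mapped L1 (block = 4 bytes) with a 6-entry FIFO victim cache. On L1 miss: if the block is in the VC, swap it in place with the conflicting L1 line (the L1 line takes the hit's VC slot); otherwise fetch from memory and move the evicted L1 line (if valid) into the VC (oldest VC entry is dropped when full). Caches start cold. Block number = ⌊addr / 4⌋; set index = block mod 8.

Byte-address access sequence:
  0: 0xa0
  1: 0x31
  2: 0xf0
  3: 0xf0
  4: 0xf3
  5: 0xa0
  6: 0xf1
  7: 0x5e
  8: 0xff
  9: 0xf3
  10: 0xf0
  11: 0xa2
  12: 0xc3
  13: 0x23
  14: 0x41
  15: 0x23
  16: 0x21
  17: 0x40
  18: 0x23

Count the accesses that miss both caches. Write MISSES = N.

0: 0xa0 (blk 40, set 0) → MISS  vc=[]
1: 0x31 (blk 12, set 4) → MISS  vc=[]
2: 0xf0 (blk 60, set 4) → MISS  vc=[12]
3: 0xf0 (blk 60, set 4) → L1-HIT  vc=[12]
4: 0xf3 (blk 60, set 4) → L1-HIT  vc=[12]
5: 0xa0 (blk 40, set 0) → L1-HIT  vc=[12]
6: 0xf1 (blk 60, set 4) → L1-HIT  vc=[12]
7: 0x5e (blk 23, set 7) → MISS  vc=[12]
8: 0xff (blk 63, set 7) → MISS  vc=[12, 23]
9: 0xf3 (blk 60, set 4) → L1-HIT  vc=[12, 23]
10: 0xf0 (blk 60, set 4) → L1-HIT  vc=[12, 23]
11: 0xa2 (blk 40, set 0) → L1-HIT  vc=[12, 23]
12: 0xc3 (blk 48, set 0) → MISS  vc=[12, 23, 40]
13: 0x23 (blk 8, set 0) → MISS  vc=[12, 23, 40, 48]
14: 0x41 (blk 16, set 0) → MISS  vc=[12, 23, 40, 48, 8]
15: 0x23 (blk 8, set 0) → VC-HIT  vc=[12, 23, 40, 48, 16]
16: 0x21 (blk 8, set 0) → L1-HIT  vc=[12, 23, 40, 48, 16]
17: 0x40 (blk 16, set 0) → VC-HIT  vc=[12, 23, 40, 48, 8]
18: 0x23 (blk 8, set 0) → VC-HIT  vc=[12, 23, 40, 48, 16]

MISSES = 8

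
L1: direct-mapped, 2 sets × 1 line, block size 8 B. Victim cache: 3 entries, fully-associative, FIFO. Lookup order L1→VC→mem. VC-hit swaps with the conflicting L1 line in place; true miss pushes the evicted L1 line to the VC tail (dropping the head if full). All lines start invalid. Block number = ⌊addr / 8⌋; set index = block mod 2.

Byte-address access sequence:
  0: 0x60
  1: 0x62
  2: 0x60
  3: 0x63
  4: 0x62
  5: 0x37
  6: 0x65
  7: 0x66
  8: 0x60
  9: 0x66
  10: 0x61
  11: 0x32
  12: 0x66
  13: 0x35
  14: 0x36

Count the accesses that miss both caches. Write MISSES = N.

#0 0x60→b12/s0 MISS; vc=[]
#1 0x62→b12/s0 L1-HIT; vc=[]
#2 0x60→b12/s0 L1-HIT; vc=[]
#3 0x63→b12/s0 L1-HIT; vc=[]
#4 0x62→b12/s0 L1-HIT; vc=[]
#5 0x37→b6/s0 MISS; vc=[12]
#6 0x65→b12/s0 VC-HIT; vc=[6]
#7 0x66→b12/s0 L1-HIT; vc=[6]
#8 0x60→b12/s0 L1-HIT; vc=[6]
#9 0x66→b12/s0 L1-HIT; vc=[6]
#10 0x61→b12/s0 L1-HIT; vc=[6]
#11 0x32→b6/s0 VC-HIT; vc=[12]
#12 0x66→b12/s0 VC-HIT; vc=[6]
#13 0x35→b6/s0 VC-HIT; vc=[12]
#14 0x36→b6/s0 L1-HIT; vc=[12]

MISSES = 2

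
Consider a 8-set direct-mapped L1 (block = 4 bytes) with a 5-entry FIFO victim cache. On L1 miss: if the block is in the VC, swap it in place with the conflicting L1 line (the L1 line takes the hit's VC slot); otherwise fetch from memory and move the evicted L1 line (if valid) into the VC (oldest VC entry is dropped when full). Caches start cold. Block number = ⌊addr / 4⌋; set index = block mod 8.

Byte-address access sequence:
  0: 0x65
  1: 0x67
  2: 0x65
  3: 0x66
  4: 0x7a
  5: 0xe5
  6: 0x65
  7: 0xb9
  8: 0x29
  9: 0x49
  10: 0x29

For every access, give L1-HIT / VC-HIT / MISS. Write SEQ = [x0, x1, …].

SEQ = [MISS, L1-HIT, L1-HIT, L1-HIT, MISS, MISS, VC-HIT, MISS, MISS, MISS, VC-HIT]

0: 0x65 (blk 25, set 1) → MISS  vc=[]
1: 0x67 (blk 25, set 1) → L1-HIT  vc=[]
2: 0x65 (blk 25, set 1) → L1-HIT  vc=[]
3: 0x66 (blk 25, set 1) → L1-HIT  vc=[]
4: 0x7a (blk 30, set 6) → MISS  vc=[]
5: 0xe5 (blk 57, set 1) → MISS  vc=[25]
6: 0x65 (blk 25, set 1) → VC-HIT  vc=[57]
7: 0xb9 (blk 46, set 6) → MISS  vc=[57, 30]
8: 0x29 (blk 10, set 2) → MISS  vc=[57, 30]
9: 0x49 (blk 18, set 2) → MISS  vc=[57, 30, 10]
10: 0x29 (blk 10, set 2) → VC-HIT  vc=[57, 30, 18]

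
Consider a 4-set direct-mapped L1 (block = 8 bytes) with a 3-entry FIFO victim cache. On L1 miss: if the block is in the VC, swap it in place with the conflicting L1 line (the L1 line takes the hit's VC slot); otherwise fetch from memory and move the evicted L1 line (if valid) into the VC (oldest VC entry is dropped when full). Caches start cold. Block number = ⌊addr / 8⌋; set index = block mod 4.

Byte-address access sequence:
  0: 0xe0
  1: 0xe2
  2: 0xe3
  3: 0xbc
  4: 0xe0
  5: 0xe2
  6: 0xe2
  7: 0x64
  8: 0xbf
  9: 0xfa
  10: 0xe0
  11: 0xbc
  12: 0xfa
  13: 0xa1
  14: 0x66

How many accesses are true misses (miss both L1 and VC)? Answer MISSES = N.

MISSES = 5

0: 0xe0 (blk 28, set 0) → MISS  vc=[]
1: 0xe2 (blk 28, set 0) → L1-HIT  vc=[]
2: 0xe3 (blk 28, set 0) → L1-HIT  vc=[]
3: 0xbc (blk 23, set 3) → MISS  vc=[]
4: 0xe0 (blk 28, set 0) → L1-HIT  vc=[]
5: 0xe2 (blk 28, set 0) → L1-HIT  vc=[]
6: 0xe2 (blk 28, set 0) → L1-HIT  vc=[]
7: 0x64 (blk 12, set 0) → MISS  vc=[28]
8: 0xbf (blk 23, set 3) → L1-HIT  vc=[28]
9: 0xfa (blk 31, set 3) → MISS  vc=[28, 23]
10: 0xe0 (blk 28, set 0) → VC-HIT  vc=[12, 23]
11: 0xbc (blk 23, set 3) → VC-HIT  vc=[12, 31]
12: 0xfa (blk 31, set 3) → VC-HIT  vc=[12, 23]
13: 0xa1 (blk 20, set 0) → MISS  vc=[12, 23, 28]
14: 0x66 (blk 12, set 0) → VC-HIT  vc=[20, 23, 28]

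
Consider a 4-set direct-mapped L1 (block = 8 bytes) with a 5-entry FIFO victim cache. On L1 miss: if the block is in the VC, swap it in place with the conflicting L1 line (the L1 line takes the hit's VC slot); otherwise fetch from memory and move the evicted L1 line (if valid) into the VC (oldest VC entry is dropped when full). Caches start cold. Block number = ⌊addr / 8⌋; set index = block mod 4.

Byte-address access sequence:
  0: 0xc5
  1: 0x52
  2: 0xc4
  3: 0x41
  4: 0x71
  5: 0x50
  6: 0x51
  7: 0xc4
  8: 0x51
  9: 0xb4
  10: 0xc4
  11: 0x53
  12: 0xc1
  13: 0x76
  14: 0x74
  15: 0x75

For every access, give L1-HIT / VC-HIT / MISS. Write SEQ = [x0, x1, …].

  [0] addr=0xc5 blk=24 s=0: MISS | VC []
  [1] addr=0x52 blk=10 s=2: MISS | VC []
  [2] addr=0xc4 blk=24 s=0: L1-HIT | VC []
  [3] addr=0x41 blk=8 s=0: MISS | VC [24]
  [4] addr=0x71 blk=14 s=2: MISS | VC [24, 10]
  [5] addr=0x50 blk=10 s=2: VC-HIT | VC [24, 14]
  [6] addr=0x51 blk=10 s=2: L1-HIT | VC [24, 14]
  [7] addr=0xc4 blk=24 s=0: VC-HIT | VC [8, 14]
  [8] addr=0x51 blk=10 s=2: L1-HIT | VC [8, 14]
  [9] addr=0xb4 blk=22 s=2: MISS | VC [8, 14, 10]
  [10] addr=0xc4 blk=24 s=0: L1-HIT | VC [8, 14, 10]
  [11] addr=0x53 blk=10 s=2: VC-HIT | VC [8, 14, 22]
  [12] addr=0xc1 blk=24 s=0: L1-HIT | VC [8, 14, 22]
  [13] addr=0x76 blk=14 s=2: VC-HIT | VC [8, 10, 22]
  [14] addr=0x74 blk=14 s=2: L1-HIT | VC [8, 10, 22]
  [15] addr=0x75 blk=14 s=2: L1-HIT | VC [8, 10, 22]

SEQ = [MISS, MISS, L1-HIT, MISS, MISS, VC-HIT, L1-HIT, VC-HIT, L1-HIT, MISS, L1-HIT, VC-HIT, L1-HIT, VC-HIT, L1-HIT, L1-HIT]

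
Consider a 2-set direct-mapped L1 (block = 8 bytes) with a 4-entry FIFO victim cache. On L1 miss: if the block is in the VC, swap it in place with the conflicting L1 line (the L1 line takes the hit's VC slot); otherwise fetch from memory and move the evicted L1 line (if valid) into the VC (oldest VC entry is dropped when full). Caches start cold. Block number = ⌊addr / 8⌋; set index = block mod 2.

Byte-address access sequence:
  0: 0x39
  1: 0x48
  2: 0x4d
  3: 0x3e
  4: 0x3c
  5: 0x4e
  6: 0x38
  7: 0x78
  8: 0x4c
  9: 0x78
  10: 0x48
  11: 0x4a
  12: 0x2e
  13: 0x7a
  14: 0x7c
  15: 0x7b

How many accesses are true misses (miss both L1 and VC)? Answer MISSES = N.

  [0] addr=0x39 blk=7 s=1: MISS | VC []
  [1] addr=0x48 blk=9 s=1: MISS | VC [7]
  [2] addr=0x4d blk=9 s=1: L1-HIT | VC [7]
  [3] addr=0x3e blk=7 s=1: VC-HIT | VC [9]
  [4] addr=0x3c blk=7 s=1: L1-HIT | VC [9]
  [5] addr=0x4e blk=9 s=1: VC-HIT | VC [7]
  [6] addr=0x38 blk=7 s=1: VC-HIT | VC [9]
  [7] addr=0x78 blk=15 s=1: MISS | VC [9, 7]
  [8] addr=0x4c blk=9 s=1: VC-HIT | VC [15, 7]
  [9] addr=0x78 blk=15 s=1: VC-HIT | VC [9, 7]
  [10] addr=0x48 blk=9 s=1: VC-HIT | VC [15, 7]
  [11] addr=0x4a blk=9 s=1: L1-HIT | VC [15, 7]
  [12] addr=0x2e blk=5 s=1: MISS | VC [15, 7, 9]
  [13] addr=0x7a blk=15 s=1: VC-HIT | VC [5, 7, 9]
  [14] addr=0x7c blk=15 s=1: L1-HIT | VC [5, 7, 9]
  [15] addr=0x7b blk=15 s=1: L1-HIT | VC [5, 7, 9]

MISSES = 4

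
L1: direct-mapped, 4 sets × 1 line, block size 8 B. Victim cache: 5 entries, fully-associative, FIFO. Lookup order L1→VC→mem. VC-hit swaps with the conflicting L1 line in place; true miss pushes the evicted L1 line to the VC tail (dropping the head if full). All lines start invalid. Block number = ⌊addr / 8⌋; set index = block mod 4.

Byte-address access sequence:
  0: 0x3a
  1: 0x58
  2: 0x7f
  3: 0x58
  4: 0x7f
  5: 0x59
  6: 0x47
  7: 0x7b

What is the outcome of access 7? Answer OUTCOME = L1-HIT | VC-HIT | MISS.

OUTCOME = VC-HIT

#0 0x3a→b7/s3 MISS; vc=[]
#1 0x58→b11/s3 MISS; vc=[7]
#2 0x7f→b15/s3 MISS; vc=[7,11]
#3 0x58→b11/s3 VC-HIT; vc=[7,15]
#4 0x7f→b15/s3 VC-HIT; vc=[7,11]
#5 0x59→b11/s3 VC-HIT; vc=[7,15]
#6 0x47→b8/s0 MISS; vc=[7,15]
#7 0x7b→b15/s3 VC-HIT; vc=[7,11]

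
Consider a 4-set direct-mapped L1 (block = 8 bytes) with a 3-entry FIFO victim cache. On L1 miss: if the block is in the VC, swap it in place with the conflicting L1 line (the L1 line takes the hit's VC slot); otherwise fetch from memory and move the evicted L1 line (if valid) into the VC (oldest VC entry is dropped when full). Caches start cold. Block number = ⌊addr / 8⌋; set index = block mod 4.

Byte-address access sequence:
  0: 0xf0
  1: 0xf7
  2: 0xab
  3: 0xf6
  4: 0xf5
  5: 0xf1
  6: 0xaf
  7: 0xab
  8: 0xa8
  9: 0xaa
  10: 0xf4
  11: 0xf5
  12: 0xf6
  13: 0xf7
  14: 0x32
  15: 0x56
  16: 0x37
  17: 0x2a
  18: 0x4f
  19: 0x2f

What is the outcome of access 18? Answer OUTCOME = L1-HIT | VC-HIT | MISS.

  [0] addr=0xf0 blk=30 s=2: MISS | VC []
  [1] addr=0xf7 blk=30 s=2: L1-HIT | VC []
  [2] addr=0xab blk=21 s=1: MISS | VC []
  [3] addr=0xf6 blk=30 s=2: L1-HIT | VC []
  [4] addr=0xf5 blk=30 s=2: L1-HIT | VC []
  [5] addr=0xf1 blk=30 s=2: L1-HIT | VC []
  [6] addr=0xaf blk=21 s=1: L1-HIT | VC []
  [7] addr=0xab blk=21 s=1: L1-HIT | VC []
  [8] addr=0xa8 blk=21 s=1: L1-HIT | VC []
  [9] addr=0xaa blk=21 s=1: L1-HIT | VC []
  [10] addr=0xf4 blk=30 s=2: L1-HIT | VC []
  [11] addr=0xf5 blk=30 s=2: L1-HIT | VC []
  [12] addr=0xf6 blk=30 s=2: L1-HIT | VC []
  [13] addr=0xf7 blk=30 s=2: L1-HIT | VC []
  [14] addr=0x32 blk=6 s=2: MISS | VC [30]
  [15] addr=0x56 blk=10 s=2: MISS | VC [30, 6]
  [16] addr=0x37 blk=6 s=2: VC-HIT | VC [30, 10]
  [17] addr=0x2a blk=5 s=1: MISS | VC [30, 10, 21]
  [18] addr=0x4f blk=9 s=1: MISS | VC [10, 21, 5]
  [19] addr=0x2f blk=5 s=1: VC-HIT | VC [10, 21, 9]

OUTCOME = MISS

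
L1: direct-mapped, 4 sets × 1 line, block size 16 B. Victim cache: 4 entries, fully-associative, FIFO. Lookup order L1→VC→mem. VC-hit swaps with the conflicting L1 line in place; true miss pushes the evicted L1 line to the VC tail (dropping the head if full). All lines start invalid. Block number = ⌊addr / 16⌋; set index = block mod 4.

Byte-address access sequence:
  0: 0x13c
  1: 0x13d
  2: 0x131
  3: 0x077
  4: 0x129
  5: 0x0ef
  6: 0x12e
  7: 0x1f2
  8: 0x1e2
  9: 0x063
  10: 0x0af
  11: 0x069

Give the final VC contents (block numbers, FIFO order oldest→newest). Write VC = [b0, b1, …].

VC = [7, 18, 30, 10]

0: 0x13c (blk 19, set 3) → MISS  vc=[]
1: 0x13d (blk 19, set 3) → L1-HIT  vc=[]
2: 0x131 (blk 19, set 3) → L1-HIT  vc=[]
3: 0x77 (blk 7, set 3) → MISS  vc=[19]
4: 0x129 (blk 18, set 2) → MISS  vc=[19]
5: 0xef (blk 14, set 2) → MISS  vc=[19, 18]
6: 0x12e (blk 18, set 2) → VC-HIT  vc=[19, 14]
7: 0x1f2 (blk 31, set 3) → MISS  vc=[19, 14, 7]
8: 0x1e2 (blk 30, set 2) → MISS  vc=[19, 14, 7, 18]
9: 0x63 (blk 6, set 2) → MISS  vc=[14, 7, 18, 30]
10: 0xaf (blk 10, set 2) → MISS  vc=[7, 18, 30, 6]
11: 0x69 (blk 6, set 2) → VC-HIT  vc=[7, 18, 30, 10]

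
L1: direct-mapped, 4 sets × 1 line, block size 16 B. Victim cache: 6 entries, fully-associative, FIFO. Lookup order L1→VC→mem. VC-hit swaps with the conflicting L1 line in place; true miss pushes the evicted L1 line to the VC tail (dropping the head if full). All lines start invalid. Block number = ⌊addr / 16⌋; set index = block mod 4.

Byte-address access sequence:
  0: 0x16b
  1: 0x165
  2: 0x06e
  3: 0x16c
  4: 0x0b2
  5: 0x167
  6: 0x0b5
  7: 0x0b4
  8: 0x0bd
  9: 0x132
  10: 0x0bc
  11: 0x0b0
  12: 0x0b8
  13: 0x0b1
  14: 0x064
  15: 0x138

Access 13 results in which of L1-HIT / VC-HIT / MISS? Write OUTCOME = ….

#0 0x16b→b22/s2 MISS; vc=[]
#1 0x165→b22/s2 L1-HIT; vc=[]
#2 0x6e→b6/s2 MISS; vc=[22]
#3 0x16c→b22/s2 VC-HIT; vc=[6]
#4 0xb2→b11/s3 MISS; vc=[6]
#5 0x167→b22/s2 L1-HIT; vc=[6]
#6 0xb5→b11/s3 L1-HIT; vc=[6]
#7 0xb4→b11/s3 L1-HIT; vc=[6]
#8 0xbd→b11/s3 L1-HIT; vc=[6]
#9 0x132→b19/s3 MISS; vc=[6,11]
#10 0xbc→b11/s3 VC-HIT; vc=[6,19]
#11 0xb0→b11/s3 L1-HIT; vc=[6,19]
#12 0xb8→b11/s3 L1-HIT; vc=[6,19]
#13 0xb1→b11/s3 L1-HIT; vc=[6,19]
#14 0x64→b6/s2 VC-HIT; vc=[22,19]
#15 0x138→b19/s3 VC-HIT; vc=[22,11]

OUTCOME = L1-HIT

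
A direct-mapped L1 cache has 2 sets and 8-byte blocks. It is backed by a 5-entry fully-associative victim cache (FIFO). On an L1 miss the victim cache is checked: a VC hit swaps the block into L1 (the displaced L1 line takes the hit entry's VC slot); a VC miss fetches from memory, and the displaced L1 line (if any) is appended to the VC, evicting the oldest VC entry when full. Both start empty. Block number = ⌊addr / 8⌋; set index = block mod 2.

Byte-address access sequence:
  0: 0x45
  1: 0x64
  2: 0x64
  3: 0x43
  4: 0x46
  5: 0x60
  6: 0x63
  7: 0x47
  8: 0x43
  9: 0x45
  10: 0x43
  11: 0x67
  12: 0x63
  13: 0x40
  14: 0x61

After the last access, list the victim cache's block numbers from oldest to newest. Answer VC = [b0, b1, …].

VC = [8]

  [0] addr=0x45 blk=8 s=0: MISS | VC []
  [1] addr=0x64 blk=12 s=0: MISS | VC [8]
  [2] addr=0x64 blk=12 s=0: L1-HIT | VC [8]
  [3] addr=0x43 blk=8 s=0: VC-HIT | VC [12]
  [4] addr=0x46 blk=8 s=0: L1-HIT | VC [12]
  [5] addr=0x60 blk=12 s=0: VC-HIT | VC [8]
  [6] addr=0x63 blk=12 s=0: L1-HIT | VC [8]
  [7] addr=0x47 blk=8 s=0: VC-HIT | VC [12]
  [8] addr=0x43 blk=8 s=0: L1-HIT | VC [12]
  [9] addr=0x45 blk=8 s=0: L1-HIT | VC [12]
  [10] addr=0x43 blk=8 s=0: L1-HIT | VC [12]
  [11] addr=0x67 blk=12 s=0: VC-HIT | VC [8]
  [12] addr=0x63 blk=12 s=0: L1-HIT | VC [8]
  [13] addr=0x40 blk=8 s=0: VC-HIT | VC [12]
  [14] addr=0x61 blk=12 s=0: VC-HIT | VC [8]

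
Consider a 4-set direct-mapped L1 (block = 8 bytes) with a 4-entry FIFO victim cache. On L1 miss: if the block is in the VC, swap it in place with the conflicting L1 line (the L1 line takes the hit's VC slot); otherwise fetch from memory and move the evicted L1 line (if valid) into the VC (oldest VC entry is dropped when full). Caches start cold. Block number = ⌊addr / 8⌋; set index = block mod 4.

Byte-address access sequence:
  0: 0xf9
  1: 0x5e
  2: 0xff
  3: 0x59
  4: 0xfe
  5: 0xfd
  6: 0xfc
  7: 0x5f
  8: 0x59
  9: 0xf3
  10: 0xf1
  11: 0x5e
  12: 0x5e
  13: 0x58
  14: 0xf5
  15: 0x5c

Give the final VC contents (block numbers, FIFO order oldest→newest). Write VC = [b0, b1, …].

VC = [31]

#0 0xf9→b31/s3 MISS; vc=[]
#1 0x5e→b11/s3 MISS; vc=[31]
#2 0xff→b31/s3 VC-HIT; vc=[11]
#3 0x59→b11/s3 VC-HIT; vc=[31]
#4 0xfe→b31/s3 VC-HIT; vc=[11]
#5 0xfd→b31/s3 L1-HIT; vc=[11]
#6 0xfc→b31/s3 L1-HIT; vc=[11]
#7 0x5f→b11/s3 VC-HIT; vc=[31]
#8 0x59→b11/s3 L1-HIT; vc=[31]
#9 0xf3→b30/s2 MISS; vc=[31]
#10 0xf1→b30/s2 L1-HIT; vc=[31]
#11 0x5e→b11/s3 L1-HIT; vc=[31]
#12 0x5e→b11/s3 L1-HIT; vc=[31]
#13 0x58→b11/s3 L1-HIT; vc=[31]
#14 0xf5→b30/s2 L1-HIT; vc=[31]
#15 0x5c→b11/s3 L1-HIT; vc=[31]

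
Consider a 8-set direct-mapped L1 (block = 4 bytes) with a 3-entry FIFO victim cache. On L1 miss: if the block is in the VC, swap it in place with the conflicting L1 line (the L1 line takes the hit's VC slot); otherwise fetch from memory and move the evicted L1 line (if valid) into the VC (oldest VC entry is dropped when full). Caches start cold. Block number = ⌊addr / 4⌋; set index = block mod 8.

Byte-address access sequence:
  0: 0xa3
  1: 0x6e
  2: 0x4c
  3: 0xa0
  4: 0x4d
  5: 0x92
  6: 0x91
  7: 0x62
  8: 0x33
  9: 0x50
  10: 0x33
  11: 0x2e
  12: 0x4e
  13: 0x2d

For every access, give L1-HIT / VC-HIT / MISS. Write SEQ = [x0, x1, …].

  [0] addr=0xa3 blk=40 s=0: MISS | VC []
  [1] addr=0x6e blk=27 s=3: MISS | VC []
  [2] addr=0x4c blk=19 s=3: MISS | VC [27]
  [3] addr=0xa0 blk=40 s=0: L1-HIT | VC [27]
  [4] addr=0x4d blk=19 s=3: L1-HIT | VC [27]
  [5] addr=0x92 blk=36 s=4: MISS | VC [27]
  [6] addr=0x91 blk=36 s=4: L1-HIT | VC [27]
  [7] addr=0x62 blk=24 s=0: MISS | VC [27, 40]
  [8] addr=0x33 blk=12 s=4: MISS | VC [27, 40, 36]
  [9] addr=0x50 blk=20 s=4: MISS | VC [40, 36, 12]
  [10] addr=0x33 blk=12 s=4: VC-HIT | VC [40, 36, 20]
  [11] addr=0x2e blk=11 s=3: MISS | VC [36, 20, 19]
  [12] addr=0x4e blk=19 s=3: VC-HIT | VC [36, 20, 11]
  [13] addr=0x2d blk=11 s=3: VC-HIT | VC [36, 20, 19]

SEQ = [MISS, MISS, MISS, L1-HIT, L1-HIT, MISS, L1-HIT, MISS, MISS, MISS, VC-HIT, MISS, VC-HIT, VC-HIT]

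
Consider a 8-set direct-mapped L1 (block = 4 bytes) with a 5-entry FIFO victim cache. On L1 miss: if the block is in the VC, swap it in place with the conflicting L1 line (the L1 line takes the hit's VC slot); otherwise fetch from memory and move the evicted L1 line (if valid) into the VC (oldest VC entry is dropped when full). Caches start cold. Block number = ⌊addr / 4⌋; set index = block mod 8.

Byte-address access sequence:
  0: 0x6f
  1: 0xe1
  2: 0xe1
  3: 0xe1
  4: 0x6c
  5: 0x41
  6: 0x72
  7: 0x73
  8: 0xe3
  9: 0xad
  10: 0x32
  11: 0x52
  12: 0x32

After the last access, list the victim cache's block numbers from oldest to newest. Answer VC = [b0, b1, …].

  [0] addr=0x6f blk=27 s=3: MISS | VC []
  [1] addr=0xe1 blk=56 s=0: MISS | VC []
  [2] addr=0xe1 blk=56 s=0: L1-HIT | VC []
  [3] addr=0xe1 blk=56 s=0: L1-HIT | VC []
  [4] addr=0x6c blk=27 s=3: L1-HIT | VC []
  [5] addr=0x41 blk=16 s=0: MISS | VC [56]
  [6] addr=0x72 blk=28 s=4: MISS | VC [56]
  [7] addr=0x73 blk=28 s=4: L1-HIT | VC [56]
  [8] addr=0xe3 blk=56 s=0: VC-HIT | VC [16]
  [9] addr=0xad blk=43 s=3: MISS | VC [16, 27]
  [10] addr=0x32 blk=12 s=4: MISS | VC [16, 27, 28]
  [11] addr=0x52 blk=20 s=4: MISS | VC [16, 27, 28, 12]
  [12] addr=0x32 blk=12 s=4: VC-HIT | VC [16, 27, 28, 20]

VC = [16, 27, 28, 20]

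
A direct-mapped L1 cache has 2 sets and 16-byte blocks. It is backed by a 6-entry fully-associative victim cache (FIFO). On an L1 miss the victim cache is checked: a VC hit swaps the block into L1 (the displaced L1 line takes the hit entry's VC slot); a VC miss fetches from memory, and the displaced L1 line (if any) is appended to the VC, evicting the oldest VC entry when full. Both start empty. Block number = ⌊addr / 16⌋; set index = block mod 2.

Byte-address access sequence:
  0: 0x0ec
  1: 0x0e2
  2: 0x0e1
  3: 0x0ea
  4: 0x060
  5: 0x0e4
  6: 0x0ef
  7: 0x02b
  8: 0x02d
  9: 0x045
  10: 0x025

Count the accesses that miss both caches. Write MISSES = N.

MISSES = 4

  [0] addr=0xec blk=14 s=0: MISS | VC []
  [1] addr=0xe2 blk=14 s=0: L1-HIT | VC []
  [2] addr=0xe1 blk=14 s=0: L1-HIT | VC []
  [3] addr=0xea blk=14 s=0: L1-HIT | VC []
  [4] addr=0x60 blk=6 s=0: MISS | VC [14]
  [5] addr=0xe4 blk=14 s=0: VC-HIT | VC [6]
  [6] addr=0xef blk=14 s=0: L1-HIT | VC [6]
  [7] addr=0x2b blk=2 s=0: MISS | VC [6, 14]
  [8] addr=0x2d blk=2 s=0: L1-HIT | VC [6, 14]
  [9] addr=0x45 blk=4 s=0: MISS | VC [6, 14, 2]
  [10] addr=0x25 blk=2 s=0: VC-HIT | VC [6, 14, 4]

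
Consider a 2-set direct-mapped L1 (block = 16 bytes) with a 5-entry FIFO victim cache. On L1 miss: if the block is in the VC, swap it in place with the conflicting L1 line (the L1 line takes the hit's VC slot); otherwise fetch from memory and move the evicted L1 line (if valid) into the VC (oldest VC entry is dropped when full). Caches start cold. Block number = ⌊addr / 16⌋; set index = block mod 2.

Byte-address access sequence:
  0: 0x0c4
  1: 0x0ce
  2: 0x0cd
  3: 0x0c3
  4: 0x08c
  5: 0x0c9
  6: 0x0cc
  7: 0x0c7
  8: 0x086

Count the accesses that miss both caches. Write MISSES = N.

0: 0xc4 (blk 12, set 0) → MISS  vc=[]
1: 0xce (blk 12, set 0) → L1-HIT  vc=[]
2: 0xcd (blk 12, set 0) → L1-HIT  vc=[]
3: 0xc3 (blk 12, set 0) → L1-HIT  vc=[]
4: 0x8c (blk 8, set 0) → MISS  vc=[12]
5: 0xc9 (blk 12, set 0) → VC-HIT  vc=[8]
6: 0xcc (blk 12, set 0) → L1-HIT  vc=[8]
7: 0xc7 (blk 12, set 0) → L1-HIT  vc=[8]
8: 0x86 (blk 8, set 0) → VC-HIT  vc=[12]

MISSES = 2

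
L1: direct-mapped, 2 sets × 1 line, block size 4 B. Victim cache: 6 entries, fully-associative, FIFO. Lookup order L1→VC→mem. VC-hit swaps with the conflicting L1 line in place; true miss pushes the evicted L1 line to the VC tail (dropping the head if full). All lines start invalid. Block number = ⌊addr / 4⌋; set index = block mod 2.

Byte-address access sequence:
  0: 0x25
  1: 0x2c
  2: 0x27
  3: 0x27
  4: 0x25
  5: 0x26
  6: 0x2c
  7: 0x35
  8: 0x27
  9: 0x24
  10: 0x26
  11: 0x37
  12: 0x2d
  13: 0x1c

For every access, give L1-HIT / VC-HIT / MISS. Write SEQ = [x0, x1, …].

SEQ = [MISS, MISS, VC-HIT, L1-HIT, L1-HIT, L1-HIT, VC-HIT, MISS, VC-HIT, L1-HIT, L1-HIT, VC-HIT, VC-HIT, MISS]

#0 0x25→b9/s1 MISS; vc=[]
#1 0x2c→b11/s1 MISS; vc=[9]
#2 0x27→b9/s1 VC-HIT; vc=[11]
#3 0x27→b9/s1 L1-HIT; vc=[11]
#4 0x25→b9/s1 L1-HIT; vc=[11]
#5 0x26→b9/s1 L1-HIT; vc=[11]
#6 0x2c→b11/s1 VC-HIT; vc=[9]
#7 0x35→b13/s1 MISS; vc=[9,11]
#8 0x27→b9/s1 VC-HIT; vc=[13,11]
#9 0x24→b9/s1 L1-HIT; vc=[13,11]
#10 0x26→b9/s1 L1-HIT; vc=[13,11]
#11 0x37→b13/s1 VC-HIT; vc=[9,11]
#12 0x2d→b11/s1 VC-HIT; vc=[9,13]
#13 0x1c→b7/s1 MISS; vc=[9,13,11]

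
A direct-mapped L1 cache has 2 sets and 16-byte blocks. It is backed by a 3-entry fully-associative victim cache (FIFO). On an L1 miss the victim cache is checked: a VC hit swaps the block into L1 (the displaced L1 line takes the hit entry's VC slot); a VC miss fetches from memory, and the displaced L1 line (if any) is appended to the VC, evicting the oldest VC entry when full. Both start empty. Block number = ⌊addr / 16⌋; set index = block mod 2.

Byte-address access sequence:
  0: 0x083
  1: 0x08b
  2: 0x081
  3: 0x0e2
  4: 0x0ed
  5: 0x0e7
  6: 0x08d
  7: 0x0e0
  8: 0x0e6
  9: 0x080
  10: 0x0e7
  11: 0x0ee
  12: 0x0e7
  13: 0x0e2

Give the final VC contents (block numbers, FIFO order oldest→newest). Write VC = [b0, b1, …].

  [0] addr=0x83 blk=8 s=0: MISS | VC []
  [1] addr=0x8b blk=8 s=0: L1-HIT | VC []
  [2] addr=0x81 blk=8 s=0: L1-HIT | VC []
  [3] addr=0xe2 blk=14 s=0: MISS | VC [8]
  [4] addr=0xed blk=14 s=0: L1-HIT | VC [8]
  [5] addr=0xe7 blk=14 s=0: L1-HIT | VC [8]
  [6] addr=0x8d blk=8 s=0: VC-HIT | VC [14]
  [7] addr=0xe0 blk=14 s=0: VC-HIT | VC [8]
  [8] addr=0xe6 blk=14 s=0: L1-HIT | VC [8]
  [9] addr=0x80 blk=8 s=0: VC-HIT | VC [14]
  [10] addr=0xe7 blk=14 s=0: VC-HIT | VC [8]
  [11] addr=0xee blk=14 s=0: L1-HIT | VC [8]
  [12] addr=0xe7 blk=14 s=0: L1-HIT | VC [8]
  [13] addr=0xe2 blk=14 s=0: L1-HIT | VC [8]

VC = [8]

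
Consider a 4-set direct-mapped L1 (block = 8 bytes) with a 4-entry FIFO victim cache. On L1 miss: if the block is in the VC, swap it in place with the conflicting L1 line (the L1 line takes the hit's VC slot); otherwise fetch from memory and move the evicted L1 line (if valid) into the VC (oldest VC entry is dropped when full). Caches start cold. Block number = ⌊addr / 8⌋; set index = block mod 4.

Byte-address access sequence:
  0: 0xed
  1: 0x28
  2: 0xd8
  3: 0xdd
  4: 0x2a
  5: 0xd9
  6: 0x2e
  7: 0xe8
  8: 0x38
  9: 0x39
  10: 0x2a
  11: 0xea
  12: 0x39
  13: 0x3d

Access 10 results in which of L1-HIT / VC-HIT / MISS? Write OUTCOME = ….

OUTCOME = VC-HIT

  [0] addr=0xed blk=29 s=1: MISS | VC []
  [1] addr=0x28 blk=5 s=1: MISS | VC [29]
  [2] addr=0xd8 blk=27 s=3: MISS | VC [29]
  [3] addr=0xdd blk=27 s=3: L1-HIT | VC [29]
  [4] addr=0x2a blk=5 s=1: L1-HIT | VC [29]
  [5] addr=0xd9 blk=27 s=3: L1-HIT | VC [29]
  [6] addr=0x2e blk=5 s=1: L1-HIT | VC [29]
  [7] addr=0xe8 blk=29 s=1: VC-HIT | VC [5]
  [8] addr=0x38 blk=7 s=3: MISS | VC [5, 27]
  [9] addr=0x39 blk=7 s=3: L1-HIT | VC [5, 27]
  [10] addr=0x2a blk=5 s=1: VC-HIT | VC [29, 27]
  [11] addr=0xea blk=29 s=1: VC-HIT | VC [5, 27]
  [12] addr=0x39 blk=7 s=3: L1-HIT | VC [5, 27]
  [13] addr=0x3d blk=7 s=3: L1-HIT | VC [5, 27]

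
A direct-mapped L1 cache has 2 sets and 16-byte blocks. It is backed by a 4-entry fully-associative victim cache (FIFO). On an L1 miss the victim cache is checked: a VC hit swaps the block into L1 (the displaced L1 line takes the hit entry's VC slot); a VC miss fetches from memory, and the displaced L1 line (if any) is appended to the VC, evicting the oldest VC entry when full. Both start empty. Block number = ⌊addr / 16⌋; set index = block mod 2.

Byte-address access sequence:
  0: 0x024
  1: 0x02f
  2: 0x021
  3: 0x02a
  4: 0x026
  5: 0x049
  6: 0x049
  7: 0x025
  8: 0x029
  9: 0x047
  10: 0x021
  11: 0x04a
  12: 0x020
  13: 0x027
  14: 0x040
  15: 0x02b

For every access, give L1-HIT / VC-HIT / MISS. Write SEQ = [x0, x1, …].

#0 0x24→b2/s0 MISS; vc=[]
#1 0x2f→b2/s0 L1-HIT; vc=[]
#2 0x21→b2/s0 L1-HIT; vc=[]
#3 0x2a→b2/s0 L1-HIT; vc=[]
#4 0x26→b2/s0 L1-HIT; vc=[]
#5 0x49→b4/s0 MISS; vc=[2]
#6 0x49→b4/s0 L1-HIT; vc=[2]
#7 0x25→b2/s0 VC-HIT; vc=[4]
#8 0x29→b2/s0 L1-HIT; vc=[4]
#9 0x47→b4/s0 VC-HIT; vc=[2]
#10 0x21→b2/s0 VC-HIT; vc=[4]
#11 0x4a→b4/s0 VC-HIT; vc=[2]
#12 0x20→b2/s0 VC-HIT; vc=[4]
#13 0x27→b2/s0 L1-HIT; vc=[4]
#14 0x40→b4/s0 VC-HIT; vc=[2]
#15 0x2b→b2/s0 VC-HIT; vc=[4]

SEQ = [MISS, L1-HIT, L1-HIT, L1-HIT, L1-HIT, MISS, L1-HIT, VC-HIT, L1-HIT, VC-HIT, VC-HIT, VC-HIT, VC-HIT, L1-HIT, VC-HIT, VC-HIT]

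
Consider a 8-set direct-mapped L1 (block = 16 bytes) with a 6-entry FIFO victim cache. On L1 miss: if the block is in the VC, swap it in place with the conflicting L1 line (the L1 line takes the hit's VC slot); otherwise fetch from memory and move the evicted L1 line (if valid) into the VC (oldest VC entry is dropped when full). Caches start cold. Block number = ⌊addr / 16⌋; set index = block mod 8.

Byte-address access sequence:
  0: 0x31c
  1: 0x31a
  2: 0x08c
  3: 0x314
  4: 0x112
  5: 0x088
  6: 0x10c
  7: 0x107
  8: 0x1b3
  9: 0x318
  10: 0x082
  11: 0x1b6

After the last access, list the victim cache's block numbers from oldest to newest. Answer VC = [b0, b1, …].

VC = [17, 16]

  [0] addr=0x31c blk=49 s=1: MISS | VC []
  [1] addr=0x31a blk=49 s=1: L1-HIT | VC []
  [2] addr=0x8c blk=8 s=0: MISS | VC []
  [3] addr=0x314 blk=49 s=1: L1-HIT | VC []
  [4] addr=0x112 blk=17 s=1: MISS | VC [49]
  [5] addr=0x88 blk=8 s=0: L1-HIT | VC [49]
  [6] addr=0x10c blk=16 s=0: MISS | VC [49, 8]
  [7] addr=0x107 blk=16 s=0: L1-HIT | VC [49, 8]
  [8] addr=0x1b3 blk=27 s=3: MISS | VC [49, 8]
  [9] addr=0x318 blk=49 s=1: VC-HIT | VC [17, 8]
  [10] addr=0x82 blk=8 s=0: VC-HIT | VC [17, 16]
  [11] addr=0x1b6 blk=27 s=3: L1-HIT | VC [17, 16]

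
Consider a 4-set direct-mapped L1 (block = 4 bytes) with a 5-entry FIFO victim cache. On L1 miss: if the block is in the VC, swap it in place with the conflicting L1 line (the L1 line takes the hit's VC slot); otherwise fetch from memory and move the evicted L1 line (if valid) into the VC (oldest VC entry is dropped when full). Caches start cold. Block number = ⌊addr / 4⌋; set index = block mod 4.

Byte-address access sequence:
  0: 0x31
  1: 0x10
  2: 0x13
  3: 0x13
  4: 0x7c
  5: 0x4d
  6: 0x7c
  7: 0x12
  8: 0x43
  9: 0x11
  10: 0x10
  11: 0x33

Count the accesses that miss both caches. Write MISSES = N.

#0 0x31→b12/s0 MISS; vc=[]
#1 0x10→b4/s0 MISS; vc=[12]
#2 0x13→b4/s0 L1-HIT; vc=[12]
#3 0x13→b4/s0 L1-HIT; vc=[12]
#4 0x7c→b31/s3 MISS; vc=[12]
#5 0x4d→b19/s3 MISS; vc=[12,31]
#6 0x7c→b31/s3 VC-HIT; vc=[12,19]
#7 0x12→b4/s0 L1-HIT; vc=[12,19]
#8 0x43→b16/s0 MISS; vc=[12,19,4]
#9 0x11→b4/s0 VC-HIT; vc=[12,19,16]
#10 0x10→b4/s0 L1-HIT; vc=[12,19,16]
#11 0x33→b12/s0 VC-HIT; vc=[4,19,16]

MISSES = 5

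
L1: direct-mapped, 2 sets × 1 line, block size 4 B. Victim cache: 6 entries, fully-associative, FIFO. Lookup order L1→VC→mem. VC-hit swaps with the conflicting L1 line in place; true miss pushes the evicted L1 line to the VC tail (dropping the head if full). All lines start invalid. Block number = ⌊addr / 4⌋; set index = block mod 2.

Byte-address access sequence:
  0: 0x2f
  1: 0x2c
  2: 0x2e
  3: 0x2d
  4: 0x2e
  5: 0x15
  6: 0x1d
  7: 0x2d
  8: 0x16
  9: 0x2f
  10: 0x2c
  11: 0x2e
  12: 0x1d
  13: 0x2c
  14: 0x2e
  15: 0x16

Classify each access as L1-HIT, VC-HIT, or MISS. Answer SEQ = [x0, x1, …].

SEQ = [MISS, L1-HIT, L1-HIT, L1-HIT, L1-HIT, MISS, MISS, VC-HIT, VC-HIT, VC-HIT, L1-HIT, L1-HIT, VC-HIT, VC-HIT, L1-HIT, VC-HIT]

  [0] addr=0x2f blk=11 s=1: MISS | VC []
  [1] addr=0x2c blk=11 s=1: L1-HIT | VC []
  [2] addr=0x2e blk=11 s=1: L1-HIT | VC []
  [3] addr=0x2d blk=11 s=1: L1-HIT | VC []
  [4] addr=0x2e blk=11 s=1: L1-HIT | VC []
  [5] addr=0x15 blk=5 s=1: MISS | VC [11]
  [6] addr=0x1d blk=7 s=1: MISS | VC [11, 5]
  [7] addr=0x2d blk=11 s=1: VC-HIT | VC [7, 5]
  [8] addr=0x16 blk=5 s=1: VC-HIT | VC [7, 11]
  [9] addr=0x2f blk=11 s=1: VC-HIT | VC [7, 5]
  [10] addr=0x2c blk=11 s=1: L1-HIT | VC [7, 5]
  [11] addr=0x2e blk=11 s=1: L1-HIT | VC [7, 5]
  [12] addr=0x1d blk=7 s=1: VC-HIT | VC [11, 5]
  [13] addr=0x2c blk=11 s=1: VC-HIT | VC [7, 5]
  [14] addr=0x2e blk=11 s=1: L1-HIT | VC [7, 5]
  [15] addr=0x16 blk=5 s=1: VC-HIT | VC [7, 11]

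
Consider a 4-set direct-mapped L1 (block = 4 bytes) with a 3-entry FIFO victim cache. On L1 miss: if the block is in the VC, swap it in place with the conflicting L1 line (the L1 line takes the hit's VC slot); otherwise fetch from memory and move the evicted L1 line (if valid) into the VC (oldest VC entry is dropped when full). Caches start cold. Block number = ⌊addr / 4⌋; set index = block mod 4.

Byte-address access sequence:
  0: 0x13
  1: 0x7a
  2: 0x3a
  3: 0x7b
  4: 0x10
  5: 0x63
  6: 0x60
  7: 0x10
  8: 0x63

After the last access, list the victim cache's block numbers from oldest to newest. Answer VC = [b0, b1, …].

#0 0x13→b4/s0 MISS; vc=[]
#1 0x7a→b30/s2 MISS; vc=[]
#2 0x3a→b14/s2 MISS; vc=[30]
#3 0x7b→b30/s2 VC-HIT; vc=[14]
#4 0x10→b4/s0 L1-HIT; vc=[14]
#5 0x63→b24/s0 MISS; vc=[14,4]
#6 0x60→b24/s0 L1-HIT; vc=[14,4]
#7 0x10→b4/s0 VC-HIT; vc=[14,24]
#8 0x63→b24/s0 VC-HIT; vc=[14,4]

VC = [14, 4]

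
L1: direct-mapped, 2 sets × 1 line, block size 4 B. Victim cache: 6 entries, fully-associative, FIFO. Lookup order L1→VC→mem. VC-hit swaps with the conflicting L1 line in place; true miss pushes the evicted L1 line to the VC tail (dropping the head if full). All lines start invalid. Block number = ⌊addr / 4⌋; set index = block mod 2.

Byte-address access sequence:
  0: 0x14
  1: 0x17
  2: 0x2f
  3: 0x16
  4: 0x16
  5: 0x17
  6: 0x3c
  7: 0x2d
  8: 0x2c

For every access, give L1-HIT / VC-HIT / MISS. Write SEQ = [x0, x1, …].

SEQ = [MISS, L1-HIT, MISS, VC-HIT, L1-HIT, L1-HIT, MISS, VC-HIT, L1-HIT]

  [0] addr=0x14 blk=5 s=1: MISS | VC []
  [1] addr=0x17 blk=5 s=1: L1-HIT | VC []
  [2] addr=0x2f blk=11 s=1: MISS | VC [5]
  [3] addr=0x16 blk=5 s=1: VC-HIT | VC [11]
  [4] addr=0x16 blk=5 s=1: L1-HIT | VC [11]
  [5] addr=0x17 blk=5 s=1: L1-HIT | VC [11]
  [6] addr=0x3c blk=15 s=1: MISS | VC [11, 5]
  [7] addr=0x2d blk=11 s=1: VC-HIT | VC [15, 5]
  [8] addr=0x2c blk=11 s=1: L1-HIT | VC [15, 5]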